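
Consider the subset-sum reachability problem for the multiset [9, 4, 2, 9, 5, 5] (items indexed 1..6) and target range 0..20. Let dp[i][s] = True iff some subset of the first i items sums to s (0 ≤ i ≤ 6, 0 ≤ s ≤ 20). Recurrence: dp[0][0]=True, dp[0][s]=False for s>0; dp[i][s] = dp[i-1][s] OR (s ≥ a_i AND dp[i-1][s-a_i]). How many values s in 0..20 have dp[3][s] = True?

i\s   0   1   2   3   4   5   6   7   8   9  10  11  12  13  14  15  16  17  18  19  20
  0   T   F   F   F   F   F   F   F   F   F   F   F   F   F   F   F   F   F   F   F   F
  1   T   F   F   F   F   F   F   F   F   T   F   F   F   F   F   F   F   F   F   F   F
  2   T   F   F   F   T   F   F   F   F   T   F   F   F   T   F   F   F   F   F   F   F
  3   T   F   T   F   T   F   T   F   F   T   F   T   F   T   F   T   F   F   F   F   F
  4   T   F   T   F   T   F   T   F   F   T   F   T   F   T   F   T   F   F   T   F   T
  5   T   F   T   F   T   T   T   T   F   T   F   T   F   T   T   T   T   F   T   F   T
  6   T   F   T   F   T   T   T   T   F   T   T   T   T   T   T   T   T   F   T   T   T

8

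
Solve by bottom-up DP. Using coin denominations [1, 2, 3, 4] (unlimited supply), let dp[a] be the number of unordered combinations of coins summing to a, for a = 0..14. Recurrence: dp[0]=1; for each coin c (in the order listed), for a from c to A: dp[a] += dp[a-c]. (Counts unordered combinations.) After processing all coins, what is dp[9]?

18

after  coin     0     1     2     3     4     5     6     7     8     9    10    11    12    13    14
          1     1     1     1     1     1     1     1     1     1     1     1     1     1     1     1
          2     1     1     2     2     3     3     4     4     5     5     6     6     7     7     8
          3     1     1     2     3     4     5     7     8    10    12    14    16    19    21    24
          4     1     1     2     3     5     6     9    11    15    18    23    27    34    39    47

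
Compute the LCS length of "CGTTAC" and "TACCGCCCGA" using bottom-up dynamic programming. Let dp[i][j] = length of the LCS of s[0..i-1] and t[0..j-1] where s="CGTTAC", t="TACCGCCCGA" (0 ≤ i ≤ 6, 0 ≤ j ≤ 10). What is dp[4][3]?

   ''  T  A  C  C  G  C  C  C  G  A
''  0  0  0  0  0  0  0  0  0  0  0
 C  0  0  0  1  1  1  1  1  1  1  1
 G  0  0  0  1  1  2  2  2  2  2  2
 T  0  1  1  1  1  2  2  2  2  2  2
 T  0  1  1  1  1  2  2  2  2  2  2
 A  0  1  2  2  2  2  2  2  2  2  3
 C  0  1  2  3  3  3  3  3  3  3  3

1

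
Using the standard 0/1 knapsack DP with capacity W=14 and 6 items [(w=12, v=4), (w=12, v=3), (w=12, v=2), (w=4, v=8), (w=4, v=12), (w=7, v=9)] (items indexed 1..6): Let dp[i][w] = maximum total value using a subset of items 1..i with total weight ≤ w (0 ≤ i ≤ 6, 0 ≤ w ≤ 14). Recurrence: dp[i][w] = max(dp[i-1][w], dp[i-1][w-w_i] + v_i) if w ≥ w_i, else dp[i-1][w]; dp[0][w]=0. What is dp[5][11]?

20

i\w   0   1   2   3   4   5   6   7   8   9  10  11  12  13  14
  0   0   0   0   0   0   0   0   0   0   0   0   0   0   0   0
  1   0   0   0   0   0   0   0   0   0   0   0   0   4   4   4
  2   0   0   0   0   0   0   0   0   0   0   0   0   4   4   4
  3   0   0   0   0   0   0   0   0   0   0   0   0   4   4   4
  4   0   0   0   0   8   8   8   8   8   8   8   8   8   8   8
  5   0   0   0   0  12  12  12  12  20  20  20  20  20  20  20
  6   0   0   0   0  12  12  12  12  20  20  20  21  21  21  21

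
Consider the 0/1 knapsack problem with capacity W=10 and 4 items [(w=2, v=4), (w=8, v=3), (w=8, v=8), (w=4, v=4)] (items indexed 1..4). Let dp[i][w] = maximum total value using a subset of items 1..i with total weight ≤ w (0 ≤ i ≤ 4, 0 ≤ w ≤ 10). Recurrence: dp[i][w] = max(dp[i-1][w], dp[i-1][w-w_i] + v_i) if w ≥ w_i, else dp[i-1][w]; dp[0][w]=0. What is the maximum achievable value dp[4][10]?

i\w   0   1   2   3   4   5   6   7   8   9  10
  0   0   0   0   0   0   0   0   0   0   0   0
  1   0   0   4   4   4   4   4   4   4   4   4
  2   0   0   4   4   4   4   4   4   4   4   7
  3   0   0   4   4   4   4   4   4   8   8  12
  4   0   0   4   4   4   4   8   8   8   8  12

12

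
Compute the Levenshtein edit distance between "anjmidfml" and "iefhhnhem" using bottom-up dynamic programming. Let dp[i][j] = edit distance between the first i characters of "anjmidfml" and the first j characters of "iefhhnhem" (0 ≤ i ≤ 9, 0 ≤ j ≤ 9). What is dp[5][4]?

5

   ''  i  e  f  h  h  n  h  e  m
''  0  1  2  3  4  5  6  7  8  9
 a  1  1  2  3  4  5  6  7  8  9
 n  2  2  2  3  4  5  5  6  7  8
 j  3  3  3  3  4  5  6  6  7  8
 m  4  4  4  4  4  5  6  7  7  7
 i  5  4  5  5  5  5  6  7  8  8
 d  6  5  5  6  6  6  6  7  8  9
 f  7  6  6  5  6  7  7  7  8  9
 m  8  7  7  6  6  7  8  8  8  8
 l  9  8  8  7  7  7  8  9  9  9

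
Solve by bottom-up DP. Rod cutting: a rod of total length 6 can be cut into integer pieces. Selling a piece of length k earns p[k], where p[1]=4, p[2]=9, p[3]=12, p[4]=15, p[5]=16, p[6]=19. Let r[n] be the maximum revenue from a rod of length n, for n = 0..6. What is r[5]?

   n    0    1    2    3    4    5    6
r[n]    0    4    9   13   18   22   27

22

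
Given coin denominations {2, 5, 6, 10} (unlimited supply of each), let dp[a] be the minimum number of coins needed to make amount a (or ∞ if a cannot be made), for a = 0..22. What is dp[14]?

3

 a  0  1  2  3  4  5  6  7  8  9 10 11 12 13 14 15 16 17 18 19 20 21 22
dp  0  -  1  -  2  1  1  2  2  3  1  2  2  3  3  2  2  3  3  4  2  3  3
(- denotes ∞ / unreachable)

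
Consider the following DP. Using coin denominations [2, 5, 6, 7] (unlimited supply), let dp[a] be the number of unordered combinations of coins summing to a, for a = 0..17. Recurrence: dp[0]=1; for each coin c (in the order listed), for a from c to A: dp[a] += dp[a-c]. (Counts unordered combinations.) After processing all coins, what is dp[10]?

after  coin     0     1     2     3     4     5     6     7     8     9    10    11    12    13    14    15    16    17
          2     1     0     1     0     1     0     1     0     1     0     1     0     1     0     1     0     1     0
          5     1     0     1     0     1     1     1     1     1     1     2     1     2     1     2     2     2     2
          6     1     0     1     0     1     1     2     1     2     1     3     2     4     2     4     3     5     4
          7     1     0     1     0     1     1     2     2     2     2     3     3     5     4     6     5     7     7

3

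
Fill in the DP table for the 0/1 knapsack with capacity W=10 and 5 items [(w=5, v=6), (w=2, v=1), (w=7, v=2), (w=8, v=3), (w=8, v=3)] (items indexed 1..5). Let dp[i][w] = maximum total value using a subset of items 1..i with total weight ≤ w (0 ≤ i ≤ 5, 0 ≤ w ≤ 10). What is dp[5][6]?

i\w   0   1   2   3   4   5   6   7   8   9  10
  0   0   0   0   0   0   0   0   0   0   0   0
  1   0   0   0   0   0   6   6   6   6   6   6
  2   0   0   1   1   1   6   6   7   7   7   7
  3   0   0   1   1   1   6   6   7   7   7   7
  4   0   0   1   1   1   6   6   7   7   7   7
  5   0   0   1   1   1   6   6   7   7   7   7

6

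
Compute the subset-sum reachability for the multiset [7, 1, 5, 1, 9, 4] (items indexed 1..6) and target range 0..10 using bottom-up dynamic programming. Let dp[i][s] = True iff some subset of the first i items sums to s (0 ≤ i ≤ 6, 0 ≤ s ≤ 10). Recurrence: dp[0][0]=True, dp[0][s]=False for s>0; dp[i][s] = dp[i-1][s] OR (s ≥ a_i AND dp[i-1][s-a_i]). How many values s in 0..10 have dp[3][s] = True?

i\s   0   1   2   3   4   5   6   7   8   9  10
  0   T   F   F   F   F   F   F   F   F   F   F
  1   T   F   F   F   F   F   F   T   F   F   F
  2   T   T   F   F   F   F   F   T   T   F   F
  3   T   T   F   F   F   T   T   T   T   F   F
  4   T   T   T   F   F   T   T   T   T   T   F
  5   T   T   T   F   F   T   T   T   T   T   T
  6   T   T   T   F   T   T   T   T   T   T   T

6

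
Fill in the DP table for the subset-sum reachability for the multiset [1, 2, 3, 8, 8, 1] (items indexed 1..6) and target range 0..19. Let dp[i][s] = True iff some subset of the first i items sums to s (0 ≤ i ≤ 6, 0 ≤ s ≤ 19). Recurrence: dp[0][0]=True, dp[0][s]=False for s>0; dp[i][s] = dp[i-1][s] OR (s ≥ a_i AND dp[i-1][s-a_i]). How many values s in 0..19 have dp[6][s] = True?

20

i\s   0   1   2   3   4   5   6   7   8   9  10  11  12  13  14  15  16  17  18  19
  0   T   F   F   F   F   F   F   F   F   F   F   F   F   F   F   F   F   F   F   F
  1   T   T   F   F   F   F   F   F   F   F   F   F   F   F   F   F   F   F   F   F
  2   T   T   T   T   F   F   F   F   F   F   F   F   F   F   F   F   F   F   F   F
  3   T   T   T   T   T   T   T   F   F   F   F   F   F   F   F   F   F   F   F   F
  4   T   T   T   T   T   T   T   F   T   T   T   T   T   T   T   F   F   F   F   F
  5   T   T   T   T   T   T   T   F   T   T   T   T   T   T   T   F   T   T   T   T
  6   T   T   T   T   T   T   T   T   T   T   T   T   T   T   T   T   T   T   T   T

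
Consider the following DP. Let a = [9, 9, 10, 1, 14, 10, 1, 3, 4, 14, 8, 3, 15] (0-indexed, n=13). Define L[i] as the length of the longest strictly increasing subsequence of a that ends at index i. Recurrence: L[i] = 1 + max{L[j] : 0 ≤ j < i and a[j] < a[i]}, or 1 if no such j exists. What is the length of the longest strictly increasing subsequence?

   i    0    1    2    3    4    5    6    7    8    9   10   11   12
a[i]    9    9   10    1   14   10    1    3    4   14    8    3   15
L[i]    1    1    2    1    3    2    1    2    3    4    4    2    5

5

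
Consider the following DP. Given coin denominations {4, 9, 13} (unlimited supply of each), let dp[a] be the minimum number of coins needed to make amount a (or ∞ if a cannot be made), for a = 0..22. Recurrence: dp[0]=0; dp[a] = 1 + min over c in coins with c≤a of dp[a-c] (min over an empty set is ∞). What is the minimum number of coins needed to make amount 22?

 a  0  1  2  3  4  5  6  7  8  9 10 11 12 13 14 15 16 17 18 19 20 21 22
dp  0  -  -  -  1  -  -  -  2  1  -  -  3  1  -  -  4  2  2  -  5  3  2
(- denotes ∞ / unreachable)

2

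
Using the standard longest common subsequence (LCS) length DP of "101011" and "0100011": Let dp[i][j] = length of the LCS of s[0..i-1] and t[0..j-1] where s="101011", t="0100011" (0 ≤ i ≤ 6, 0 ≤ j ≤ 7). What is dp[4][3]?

   ''  0  1  0  0  0  1  1
''  0  0  0  0  0  0  0  0
 1  0  0  1  1  1  1  1  1
 0  0  1  1  2  2  2  2  2
 1  0  1  2  2  2  2  3  3
 0  0  1  2  3  3  3  3  3
 1  0  1  2  3  3  3  4  4
 1  0  1  2  3  3  3  4  5

3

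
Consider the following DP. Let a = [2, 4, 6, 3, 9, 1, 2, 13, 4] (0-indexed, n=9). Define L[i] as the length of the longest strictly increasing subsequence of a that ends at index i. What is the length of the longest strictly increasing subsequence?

   i    0    1    2    3    4    5    6    7    8
a[i]    2    4    6    3    9    1    2   13    4
L[i]    1    2    3    2    4    1    2    5    3

5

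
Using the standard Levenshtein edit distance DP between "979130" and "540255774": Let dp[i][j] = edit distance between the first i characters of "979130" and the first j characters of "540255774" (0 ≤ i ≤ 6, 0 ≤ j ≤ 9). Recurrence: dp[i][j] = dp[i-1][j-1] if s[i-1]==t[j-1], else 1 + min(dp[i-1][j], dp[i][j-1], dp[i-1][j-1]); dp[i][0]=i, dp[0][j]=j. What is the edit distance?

9

   ''  5  4  0  2  5  5  7  7  4
''  0  1  2  3  4  5  6  7  8  9
 9  1  1  2  3  4  5  6  7  8  9
 7  2  2  2  3  4  5  6  6  7  8
 9  3  3  3  3  4  5  6  7  7  8
 1  4  4  4  4  4  5  6  7  8  8
 3  5  5  5  5  5  5  6  7  8  9
 0  6  6  6  5  6  6  6  7  8  9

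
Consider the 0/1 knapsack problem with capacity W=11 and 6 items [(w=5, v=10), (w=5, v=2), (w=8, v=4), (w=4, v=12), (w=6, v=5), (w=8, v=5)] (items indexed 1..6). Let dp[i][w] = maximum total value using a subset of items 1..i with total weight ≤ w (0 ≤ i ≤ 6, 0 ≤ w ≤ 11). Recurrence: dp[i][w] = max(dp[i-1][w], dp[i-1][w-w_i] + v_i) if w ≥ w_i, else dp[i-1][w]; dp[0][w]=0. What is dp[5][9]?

i\w   0   1   2   3   4   5   6   7   8   9  10  11
  0   0   0   0   0   0   0   0   0   0   0   0   0
  1   0   0   0   0   0  10  10  10  10  10  10  10
  2   0   0   0   0   0  10  10  10  10  10  12  12
  3   0   0   0   0   0  10  10  10  10  10  12  12
  4   0   0   0   0  12  12  12  12  12  22  22  22
  5   0   0   0   0  12  12  12  12  12  22  22  22
  6   0   0   0   0  12  12  12  12  12  22  22  22

22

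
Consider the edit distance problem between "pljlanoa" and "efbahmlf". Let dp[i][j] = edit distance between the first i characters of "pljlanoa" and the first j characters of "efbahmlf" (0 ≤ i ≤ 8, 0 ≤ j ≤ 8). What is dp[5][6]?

6

   ''  e  f  b  a  h  m  l  f
''  0  1  2  3  4  5  6  7  8
 p  1  1  2  3  4  5  6  7  8
 l  2  2  2  3  4  5  6  6  7
 j  3  3  3  3  4  5  6  7  7
 l  4  4  4  4  4  5  6  6  7
 a  5  5  5  5  4  5  6  7  7
 n  6  6  6  6  5  5  6  7  8
 o  7  7  7  7  6  6  6  7  8
 a  8  8  8  8  7  7  7  7  8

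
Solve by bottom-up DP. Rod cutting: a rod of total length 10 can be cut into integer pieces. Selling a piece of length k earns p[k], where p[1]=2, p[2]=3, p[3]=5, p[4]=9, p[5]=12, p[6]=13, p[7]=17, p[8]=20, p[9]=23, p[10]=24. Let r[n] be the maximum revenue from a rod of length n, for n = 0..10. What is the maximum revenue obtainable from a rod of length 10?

25

   n    0    1    2    3    4    5    6    7    8    9   10
r[n]    0    2    4    6    9   12   14   17   20   23   25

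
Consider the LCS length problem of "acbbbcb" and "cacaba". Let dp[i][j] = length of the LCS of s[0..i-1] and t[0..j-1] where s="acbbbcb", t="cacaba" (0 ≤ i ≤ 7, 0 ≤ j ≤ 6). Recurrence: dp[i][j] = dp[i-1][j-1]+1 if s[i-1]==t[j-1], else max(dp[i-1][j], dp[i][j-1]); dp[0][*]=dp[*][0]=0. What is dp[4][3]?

2

   ''  c  a  c  a  b  a
''  0  0  0  0  0  0  0
 a  0  0  1  1  1  1  1
 c  0  1  1  2  2  2  2
 b  0  1  1  2  2  3  3
 b  0  1  1  2  2  3  3
 b  0  1  1  2  2  3  3
 c  0  1  1  2  2  3  3
 b  0  1  1  2  2  3  3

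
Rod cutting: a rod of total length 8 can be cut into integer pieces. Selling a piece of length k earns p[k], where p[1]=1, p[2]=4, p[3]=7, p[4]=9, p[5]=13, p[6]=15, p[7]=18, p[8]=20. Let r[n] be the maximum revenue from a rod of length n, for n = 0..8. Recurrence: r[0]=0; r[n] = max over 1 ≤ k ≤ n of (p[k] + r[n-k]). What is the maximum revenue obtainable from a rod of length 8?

20

   n    0    1    2    3    4    5    6    7    8
r[n]    0    1    4    7    9   13   15   18   20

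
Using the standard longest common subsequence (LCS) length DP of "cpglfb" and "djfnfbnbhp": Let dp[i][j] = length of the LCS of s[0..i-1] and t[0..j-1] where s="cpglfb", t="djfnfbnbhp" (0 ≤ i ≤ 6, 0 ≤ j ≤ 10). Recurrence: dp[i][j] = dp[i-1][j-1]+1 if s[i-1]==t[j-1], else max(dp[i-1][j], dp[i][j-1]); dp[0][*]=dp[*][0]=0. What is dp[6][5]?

1

   ''  d  j  f  n  f  b  n  b  h  p
''  0  0  0  0  0  0  0  0  0  0  0
 c  0  0  0  0  0  0  0  0  0  0  0
 p  0  0  0  0  0  0  0  0  0  0  1
 g  0  0  0  0  0  0  0  0  0  0  1
 l  0  0  0  0  0  0  0  0  0  0  1
 f  0  0  0  1  1  1  1  1  1  1  1
 b  0  0  0  1  1  1  2  2  2  2  2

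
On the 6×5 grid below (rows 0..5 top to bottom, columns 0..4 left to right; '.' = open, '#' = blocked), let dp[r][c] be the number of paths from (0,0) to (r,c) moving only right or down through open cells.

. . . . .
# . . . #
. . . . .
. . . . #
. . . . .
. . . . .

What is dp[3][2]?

r\c   0   1   2   3   4
  0   1   1   1   1   1
  1   0   1   2   3   0
  2   0   1   3   6   6
  3   0   1   4  10   0
  4   0   1   5  15  15
  5   0   1   6  21  36

4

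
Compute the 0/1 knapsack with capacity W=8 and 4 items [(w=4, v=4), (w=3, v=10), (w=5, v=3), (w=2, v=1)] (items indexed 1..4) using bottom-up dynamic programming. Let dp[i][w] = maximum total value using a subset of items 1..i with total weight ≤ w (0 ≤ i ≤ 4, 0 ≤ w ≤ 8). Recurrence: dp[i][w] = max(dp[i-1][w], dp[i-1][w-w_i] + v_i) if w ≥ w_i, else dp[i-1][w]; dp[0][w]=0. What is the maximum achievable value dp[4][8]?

i\w   0   1   2   3   4   5   6   7   8
  0   0   0   0   0   0   0   0   0   0
  1   0   0   0   0   4   4   4   4   4
  2   0   0   0  10  10  10  10  14  14
  3   0   0   0  10  10  10  10  14  14
  4   0   0   1  10  10  11  11  14  14

14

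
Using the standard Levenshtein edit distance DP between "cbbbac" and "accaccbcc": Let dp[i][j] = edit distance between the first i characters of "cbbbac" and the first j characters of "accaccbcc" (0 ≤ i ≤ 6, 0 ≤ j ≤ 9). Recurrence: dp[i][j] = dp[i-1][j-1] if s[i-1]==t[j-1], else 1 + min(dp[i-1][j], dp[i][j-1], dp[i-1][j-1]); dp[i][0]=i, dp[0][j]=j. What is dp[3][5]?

   ''  a  c  c  a  c  c  b  c  c
''  0  1  2  3  4  5  6  7  8  9
 c  1  1  1  2  3  4  5  6  7  8
 b  2  2  2  2  3  4  5  5  6  7
 b  3  3  3  3  3  4  5  5  6  7
 b  4  4  4  4  4  4  5  5  6  7
 a  5  4  5  5  4  5  5  6  6  7
 c  6  5  4  5  5  4  5  6  6  6

4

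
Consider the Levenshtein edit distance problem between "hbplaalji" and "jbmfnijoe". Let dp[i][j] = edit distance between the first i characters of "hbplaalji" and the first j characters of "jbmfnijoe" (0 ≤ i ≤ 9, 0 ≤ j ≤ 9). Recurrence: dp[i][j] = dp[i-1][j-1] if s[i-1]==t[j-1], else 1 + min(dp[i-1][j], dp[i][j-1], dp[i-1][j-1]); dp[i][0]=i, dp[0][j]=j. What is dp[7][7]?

6

   ''  j  b  m  f  n  i  j  o  e
''  0  1  2  3  4  5  6  7  8  9
 h  1  1  2  3  4  5  6  7  8  9
 b  2  2  1  2  3  4  5  6  7  8
 p  3  3  2  2  3  4  5  6  7  8
 l  4  4  3  3  3  4  5  6  7  8
 a  5  5  4  4  4  4  5  6  7  8
 a  6  6  5  5  5  5  5  6  7  8
 l  7  7  6  6  6  6  6  6  7  8
 j  8  7  7  7  7  7  7  6  7  8
 i  9  8  8  8  8  8  7  7  7  8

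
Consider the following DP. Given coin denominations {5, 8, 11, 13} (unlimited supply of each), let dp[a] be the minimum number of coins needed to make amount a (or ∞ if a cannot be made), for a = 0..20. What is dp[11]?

 a  0  1  2  3  4  5  6  7  8  9 10 11 12 13 14 15 16 17 18 19 20
dp  0  -  -  -  -  1  -  -  1  -  2  1  -  1  -  3  2  -  2  2  4
(- denotes ∞ / unreachable)

1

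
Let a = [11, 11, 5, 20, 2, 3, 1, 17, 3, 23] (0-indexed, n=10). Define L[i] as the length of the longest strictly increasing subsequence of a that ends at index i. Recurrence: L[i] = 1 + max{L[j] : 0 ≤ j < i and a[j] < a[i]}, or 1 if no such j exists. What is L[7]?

   i    0    1    2    3    4    5    6    7    8    9
a[i]   11   11    5   20    2    3    1   17    3   23
L[i]    1    1    1    2    1    2    1    3    2    4

3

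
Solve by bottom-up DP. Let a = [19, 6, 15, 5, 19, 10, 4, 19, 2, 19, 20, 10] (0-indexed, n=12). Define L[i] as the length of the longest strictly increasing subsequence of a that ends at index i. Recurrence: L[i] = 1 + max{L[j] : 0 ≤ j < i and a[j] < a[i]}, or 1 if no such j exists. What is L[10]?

4

   i    0    1    2    3    4    5    6    7    8    9   10   11
a[i]   19    6   15    5   19   10    4   19    2   19   20   10
L[i]    1    1    2    1    3    2    1    3    1    3    4    2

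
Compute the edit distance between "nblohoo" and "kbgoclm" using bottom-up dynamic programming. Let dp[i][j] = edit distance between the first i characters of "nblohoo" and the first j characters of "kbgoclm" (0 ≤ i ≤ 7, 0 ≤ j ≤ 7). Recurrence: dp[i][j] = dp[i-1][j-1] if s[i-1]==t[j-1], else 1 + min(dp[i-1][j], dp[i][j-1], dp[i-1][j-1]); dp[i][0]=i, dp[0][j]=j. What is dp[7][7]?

5

   ''  k  b  g  o  c  l  m
''  0  1  2  3  4  5  6  7
 n  1  1  2  3  4  5  6  7
 b  2  2  1  2  3  4  5  6
 l  3  3  2  2  3  4  4  5
 o  4  4  3  3  2  3  4  5
 h  5  5  4  4  3  3  4  5
 o  6  6  5  5  4  4  4  5
 o  7  7  6  6  5  5  5  5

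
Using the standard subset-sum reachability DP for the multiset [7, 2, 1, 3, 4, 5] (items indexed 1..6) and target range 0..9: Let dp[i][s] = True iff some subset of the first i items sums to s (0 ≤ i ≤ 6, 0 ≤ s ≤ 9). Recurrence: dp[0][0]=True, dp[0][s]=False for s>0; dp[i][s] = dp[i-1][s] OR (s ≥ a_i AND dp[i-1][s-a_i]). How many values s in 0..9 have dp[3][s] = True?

7

i\s   0   1   2   3   4   5   6   7   8   9
  0   T   F   F   F   F   F   F   F   F   F
  1   T   F   F   F   F   F   F   T   F   F
  2   T   F   T   F   F   F   F   T   F   T
  3   T   T   T   T   F   F   F   T   T   T
  4   T   T   T   T   T   T   T   T   T   T
  5   T   T   T   T   T   T   T   T   T   T
  6   T   T   T   T   T   T   T   T   T   T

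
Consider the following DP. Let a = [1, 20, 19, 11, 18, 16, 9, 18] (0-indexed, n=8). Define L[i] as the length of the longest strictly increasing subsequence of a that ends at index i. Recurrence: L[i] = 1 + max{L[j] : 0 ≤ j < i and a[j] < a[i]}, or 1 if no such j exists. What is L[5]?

3

   i    0    1    2    3    4    5    6    7
a[i]    1   20   19   11   18   16    9   18
L[i]    1    2    2    2    3    3    2    4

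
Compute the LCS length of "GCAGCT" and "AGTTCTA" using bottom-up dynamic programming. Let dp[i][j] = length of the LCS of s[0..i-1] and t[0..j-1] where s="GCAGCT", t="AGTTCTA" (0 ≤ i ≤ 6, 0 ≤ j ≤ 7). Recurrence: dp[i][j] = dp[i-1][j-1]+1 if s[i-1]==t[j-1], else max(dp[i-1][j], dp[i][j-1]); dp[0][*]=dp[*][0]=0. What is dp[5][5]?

   ''  A  G  T  T  C  T  A
''  0  0  0  0  0  0  0  0
 G  0  0  1  1  1  1  1  1
 C  0  0  1  1  1  2  2  2
 A  0  1  1  1  1  2  2  3
 G  0  1  2  2  2  2  2  3
 C  0  1  2  2  2  3  3  3
 T  0  1  2  3  3  3  4  4

3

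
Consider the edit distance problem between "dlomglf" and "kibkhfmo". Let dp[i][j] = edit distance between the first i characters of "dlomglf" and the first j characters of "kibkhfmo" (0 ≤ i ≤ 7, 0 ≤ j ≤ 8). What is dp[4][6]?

   ''  k  i  b  k  h  f  m  o
''  0  1  2  3  4  5  6  7  8
 d  1  1  2  3  4  5  6  7  8
 l  2  2  2  3  4  5  6  7  8
 o  3  3  3  3  4  5  6  7  7
 m  4  4  4  4  4  5  6  6  7
 g  5  5  5  5  5  5  6  7  7
 l  6  6  6  6  6  6  6  7  8
 f  7  7  7  7  7  7  6  7  8

6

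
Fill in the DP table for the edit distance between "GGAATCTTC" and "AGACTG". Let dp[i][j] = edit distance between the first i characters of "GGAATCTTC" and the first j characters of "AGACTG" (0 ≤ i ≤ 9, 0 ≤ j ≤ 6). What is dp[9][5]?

   ''  A  G  A  C  T  G
''  0  1  2  3  4  5  6
 G  1  1  1  2  3  4  5
 G  2  2  1  2  3  4  4
 A  3  2  2  1  2  3  4
 A  4  3  3  2  2  3  4
 T  5  4  4  3  3  2  3
 C  6  5  5  4  3  3  3
 T  7  6  6  5  4  3  4
 T  8  7  7  6  5  4  4
 C  9  8  8  7  6  5  5

5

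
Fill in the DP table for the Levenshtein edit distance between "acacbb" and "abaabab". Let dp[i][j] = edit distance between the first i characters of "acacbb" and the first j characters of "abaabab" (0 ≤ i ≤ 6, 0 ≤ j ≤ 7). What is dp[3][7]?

5

   ''  a  b  a  a  b  a  b
''  0  1  2  3  4  5  6  7
 a  1  0  1  2  3  4  5  6
 c  2  1  1  2  3  4  5  6
 a  3  2  2  1  2  3  4  5
 c  4  3  3  2  2  3  4  5
 b  5  4  3  3  3  2  3  4
 b  6  5  4  4  4  3  3  3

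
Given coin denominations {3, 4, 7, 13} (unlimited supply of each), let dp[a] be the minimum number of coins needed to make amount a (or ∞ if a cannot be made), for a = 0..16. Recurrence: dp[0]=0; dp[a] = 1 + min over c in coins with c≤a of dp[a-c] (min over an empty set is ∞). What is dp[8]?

 a  0  1  2  3  4  5  6  7  8  9 10 11 12 13 14 15 16
dp  0  -  -  1  1  -  2  1  2  3  2  2  3  1  2  3  2
(- denotes ∞ / unreachable)

2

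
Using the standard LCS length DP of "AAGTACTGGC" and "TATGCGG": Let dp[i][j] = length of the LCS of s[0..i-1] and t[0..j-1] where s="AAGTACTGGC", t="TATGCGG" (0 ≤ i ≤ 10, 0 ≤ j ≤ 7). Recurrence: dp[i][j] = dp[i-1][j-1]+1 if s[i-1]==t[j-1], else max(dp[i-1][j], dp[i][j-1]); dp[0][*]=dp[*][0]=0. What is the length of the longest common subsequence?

   ''  T  A  T  G  C  G  G
''  0  0  0  0  0  0  0  0
 A  0  0  1  1  1  1  1  1
 A  0  0  1  1  1  1  1  1
 G  0  0  1  1  2  2  2  2
 T  0  1  1  2  2  2  2  2
 A  0  1  2  2  2  2  2  2
 C  0  1  2  2  2  3  3  3
 T  0  1  2  3  3  3  3  3
 G  0  1  2  3  4  4  4  4
 G  0  1  2  3  4  4  5  5
 C  0  1  2  3  4  5  5  5

5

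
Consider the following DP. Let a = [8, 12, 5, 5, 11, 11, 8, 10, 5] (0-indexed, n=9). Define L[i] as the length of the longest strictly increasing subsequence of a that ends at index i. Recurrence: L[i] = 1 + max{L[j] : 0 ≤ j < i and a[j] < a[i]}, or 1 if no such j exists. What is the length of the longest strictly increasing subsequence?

   i    0    1    2    3    4    5    6    7    8
a[i]    8   12    5    5   11   11    8   10    5
L[i]    1    2    1    1    2    2    2    3    1

3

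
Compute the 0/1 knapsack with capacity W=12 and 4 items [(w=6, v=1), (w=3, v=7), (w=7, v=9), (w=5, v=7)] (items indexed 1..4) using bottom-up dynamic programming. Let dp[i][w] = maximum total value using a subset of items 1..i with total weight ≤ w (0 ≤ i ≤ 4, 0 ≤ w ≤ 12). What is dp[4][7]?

i\w   0   1   2   3   4   5   6   7   8   9  10  11  12
  0   0   0   0   0   0   0   0   0   0   0   0   0   0
  1   0   0   0   0   0   0   1   1   1   1   1   1   1
  2   0   0   0   7   7   7   7   7   7   8   8   8   8
  3   0   0   0   7   7   7   7   9   9   9  16  16  16
  4   0   0   0   7   7   7   7   9  14  14  16  16  16

9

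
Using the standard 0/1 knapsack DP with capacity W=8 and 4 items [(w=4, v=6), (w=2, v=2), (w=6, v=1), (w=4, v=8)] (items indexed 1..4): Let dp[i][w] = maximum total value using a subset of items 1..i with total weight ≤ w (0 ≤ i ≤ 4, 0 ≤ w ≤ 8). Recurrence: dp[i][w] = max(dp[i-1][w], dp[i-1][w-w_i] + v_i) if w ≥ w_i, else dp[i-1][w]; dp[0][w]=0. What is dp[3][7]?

8

i\w   0   1   2   3   4   5   6   7   8
  0   0   0   0   0   0   0   0   0   0
  1   0   0   0   0   6   6   6   6   6
  2   0   0   2   2   6   6   8   8   8
  3   0   0   2   2   6   6   8   8   8
  4   0   0   2   2   8   8  10  10  14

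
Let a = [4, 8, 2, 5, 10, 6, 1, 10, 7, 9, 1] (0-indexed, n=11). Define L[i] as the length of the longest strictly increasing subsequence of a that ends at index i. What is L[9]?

   i    0    1    2    3    4    5    6    7    8    9   10
a[i]    4    8    2    5   10    6    1   10    7    9    1
L[i]    1    2    1    2    3    3    1    4    4    5    1

5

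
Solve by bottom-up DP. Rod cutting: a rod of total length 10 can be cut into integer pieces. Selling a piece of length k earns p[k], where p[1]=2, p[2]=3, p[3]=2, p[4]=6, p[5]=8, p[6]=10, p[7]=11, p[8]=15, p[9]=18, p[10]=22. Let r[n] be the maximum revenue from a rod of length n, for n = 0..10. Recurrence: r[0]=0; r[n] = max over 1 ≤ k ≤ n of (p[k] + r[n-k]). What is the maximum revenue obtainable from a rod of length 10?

22

   n    0    1    2    3    4    5    6    7    8    9   10
r[n]    0    2    4    6    8   10   12   14   16   18   22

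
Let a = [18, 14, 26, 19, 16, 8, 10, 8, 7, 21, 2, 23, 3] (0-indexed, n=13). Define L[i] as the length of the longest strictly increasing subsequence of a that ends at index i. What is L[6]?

2

   i    0    1    2    3    4    5    6    7    8    9   10   11   12
a[i]   18   14   26   19   16    8   10    8    7   21    2   23    3
L[i]    1    1    2    2    2    1    2    1    1    3    1    4    2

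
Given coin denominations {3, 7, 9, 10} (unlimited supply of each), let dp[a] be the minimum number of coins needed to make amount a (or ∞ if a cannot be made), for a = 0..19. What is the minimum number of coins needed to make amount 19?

2

 a  0  1  2  3  4  5  6  7  8  9 10 11 12 13 14 15 16 17 18 19
dp  0  -  -  1  -  -  2  1  -  1  1  -  2  2  2  3  2  2  2  2
(- denotes ∞ / unreachable)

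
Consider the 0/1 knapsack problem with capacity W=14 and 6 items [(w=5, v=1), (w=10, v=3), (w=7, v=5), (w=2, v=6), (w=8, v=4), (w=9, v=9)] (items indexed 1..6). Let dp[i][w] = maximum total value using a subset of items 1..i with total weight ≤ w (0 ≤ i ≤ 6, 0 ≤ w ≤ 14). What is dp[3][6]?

1

i\w   0   1   2   3   4   5   6   7   8   9  10  11  12  13  14
  0   0   0   0   0   0   0   0   0   0   0   0   0   0   0   0
  1   0   0   0   0   0   1   1   1   1   1   1   1   1   1   1
  2   0   0   0   0   0   1   1   1   1   1   3   3   3   3   3
  3   0   0   0   0   0   1   1   5   5   5   5   5   6   6   6
  4   0   0   6   6   6   6   6   7   7  11  11  11  11  11  12
  5   0   0   6   6   6   6   6   7   7  11  11  11  11  11  12
  6   0   0   6   6   6   6   6   7   7  11  11  15  15  15  15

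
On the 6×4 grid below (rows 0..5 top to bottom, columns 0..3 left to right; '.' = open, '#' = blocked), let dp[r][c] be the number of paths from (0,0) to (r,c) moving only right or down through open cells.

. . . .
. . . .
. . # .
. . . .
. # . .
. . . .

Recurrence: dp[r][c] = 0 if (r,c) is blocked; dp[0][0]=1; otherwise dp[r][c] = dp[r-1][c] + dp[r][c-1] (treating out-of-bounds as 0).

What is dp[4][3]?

r\c   0   1   2   3
  0   1   1   1   1
  1   1   2   3   4
  2   1   3   0   4
  3   1   4   4   8
  4   1   0   4  12
  5   1   1   5  17

12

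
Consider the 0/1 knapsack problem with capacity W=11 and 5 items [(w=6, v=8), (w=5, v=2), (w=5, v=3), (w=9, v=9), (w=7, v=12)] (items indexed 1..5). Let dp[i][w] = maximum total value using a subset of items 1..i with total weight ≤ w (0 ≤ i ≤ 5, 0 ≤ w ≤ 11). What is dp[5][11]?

12

i\w   0   1   2   3   4   5   6   7   8   9  10  11
  0   0   0   0   0   0   0   0   0   0   0   0   0
  1   0   0   0   0   0   0   8   8   8   8   8   8
  2   0   0   0   0   0   2   8   8   8   8   8  10
  3   0   0   0   0   0   3   8   8   8   8   8  11
  4   0   0   0   0   0   3   8   8   8   9   9  11
  5   0   0   0   0   0   3   8  12  12  12  12  12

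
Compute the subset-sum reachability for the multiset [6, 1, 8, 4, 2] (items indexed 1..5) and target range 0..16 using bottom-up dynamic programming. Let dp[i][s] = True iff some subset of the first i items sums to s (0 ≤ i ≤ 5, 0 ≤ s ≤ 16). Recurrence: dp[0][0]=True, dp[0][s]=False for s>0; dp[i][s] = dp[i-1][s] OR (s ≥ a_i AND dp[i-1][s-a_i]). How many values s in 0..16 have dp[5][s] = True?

17

i\s   0   1   2   3   4   5   6   7   8   9  10  11  12  13  14  15  16
  0   T   F   F   F   F   F   F   F   F   F   F   F   F   F   F   F   F
  1   T   F   F   F   F   F   T   F   F   F   F   F   F   F   F   F   F
  2   T   T   F   F   F   F   T   T   F   F   F   F   F   F   F   F   F
  3   T   T   F   F   F   F   T   T   T   T   F   F   F   F   T   T   F
  4   T   T   F   F   T   T   T   T   T   T   T   T   T   T   T   T   F
  5   T   T   T   T   T   T   T   T   T   T   T   T   T   T   T   T   T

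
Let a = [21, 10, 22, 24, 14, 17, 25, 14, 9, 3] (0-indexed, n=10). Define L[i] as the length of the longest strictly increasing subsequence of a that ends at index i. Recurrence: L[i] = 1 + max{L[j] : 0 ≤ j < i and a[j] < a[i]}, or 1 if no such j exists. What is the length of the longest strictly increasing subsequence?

4

   i    0    1    2    3    4    5    6    7    8    9
a[i]   21   10   22   24   14   17   25   14    9    3
L[i]    1    1    2    3    2    3    4    2    1    1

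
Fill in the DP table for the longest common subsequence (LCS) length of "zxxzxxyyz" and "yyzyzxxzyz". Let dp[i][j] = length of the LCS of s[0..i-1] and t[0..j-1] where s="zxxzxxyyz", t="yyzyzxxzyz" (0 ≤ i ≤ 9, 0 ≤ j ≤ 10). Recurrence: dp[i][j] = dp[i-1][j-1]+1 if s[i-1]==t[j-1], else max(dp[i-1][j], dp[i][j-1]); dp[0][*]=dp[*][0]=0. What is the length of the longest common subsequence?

6

   ''  y  y  z  y  z  x  x  z  y  z
''  0  0  0  0  0  0  0  0  0  0  0
 z  0  0  0  1  1  1  1  1  1  1  1
 x  0  0  0  1  1  1  2  2  2  2  2
 x  0  0  0  1  1  1  2  3  3  3  3
 z  0  0  0  1  1  2  2  3  4  4  4
 x  0  0  0  1  1  2  3  3  4  4  4
 x  0  0  0  1  1  2  3  4  4  4  4
 y  0  1  1  1  2  2  3  4  4  5  5
 y  0  1  2  2  2  2  3  4  4  5  5
 z  0  1  2  3  3  3  3  4  5  5  6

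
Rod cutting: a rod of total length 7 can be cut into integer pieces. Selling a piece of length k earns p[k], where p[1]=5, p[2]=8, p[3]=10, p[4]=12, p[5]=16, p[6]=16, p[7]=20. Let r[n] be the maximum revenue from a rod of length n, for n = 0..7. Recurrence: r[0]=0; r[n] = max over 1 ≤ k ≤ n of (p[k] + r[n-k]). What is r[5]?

   n    0    1    2    3    4    5    6    7
r[n]    0    5   10   15   20   25   30   35

25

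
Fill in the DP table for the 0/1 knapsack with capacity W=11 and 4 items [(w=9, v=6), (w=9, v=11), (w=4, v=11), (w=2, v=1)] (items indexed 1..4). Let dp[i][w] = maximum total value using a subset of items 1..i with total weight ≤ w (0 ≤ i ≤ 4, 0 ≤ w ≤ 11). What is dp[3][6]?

i\w   0   1   2   3   4   5   6   7   8   9  10  11
  0   0   0   0   0   0   0   0   0   0   0   0   0
  1   0   0   0   0   0   0   0   0   0   6   6   6
  2   0   0   0   0   0   0   0   0   0  11  11  11
  3   0   0   0   0  11  11  11  11  11  11  11  11
  4   0   0   1   1  11  11  12  12  12  12  12  12

11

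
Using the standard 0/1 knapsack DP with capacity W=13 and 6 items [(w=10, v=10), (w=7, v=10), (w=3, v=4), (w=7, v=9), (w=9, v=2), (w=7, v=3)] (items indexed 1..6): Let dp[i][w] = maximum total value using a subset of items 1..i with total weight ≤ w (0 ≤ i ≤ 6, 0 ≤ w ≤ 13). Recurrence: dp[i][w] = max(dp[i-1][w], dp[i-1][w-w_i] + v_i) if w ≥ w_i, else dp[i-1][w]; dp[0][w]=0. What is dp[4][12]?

14

i\w   0   1   2   3   4   5   6   7   8   9  10  11  12  13
  0   0   0   0   0   0   0   0   0   0   0   0   0   0   0
  1   0   0   0   0   0   0   0   0   0   0  10  10  10  10
  2   0   0   0   0   0   0   0  10  10  10  10  10  10  10
  3   0   0   0   4   4   4   4  10  10  10  14  14  14  14
  4   0   0   0   4   4   4   4  10  10  10  14  14  14  14
  5   0   0   0   4   4   4   4  10  10  10  14  14  14  14
  6   0   0   0   4   4   4   4  10  10  10  14  14  14  14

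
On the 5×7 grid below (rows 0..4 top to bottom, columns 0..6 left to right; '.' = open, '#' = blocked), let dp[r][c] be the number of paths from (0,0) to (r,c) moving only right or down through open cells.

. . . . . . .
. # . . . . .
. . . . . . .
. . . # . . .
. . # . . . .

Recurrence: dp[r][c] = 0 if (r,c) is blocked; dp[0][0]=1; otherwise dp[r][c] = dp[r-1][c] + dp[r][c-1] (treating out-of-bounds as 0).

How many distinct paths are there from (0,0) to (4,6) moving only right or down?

r\c   0   1   2   3   4   5   6
  0   1   1   1   1   1   1   1
  1   1   0   1   2   3   4   5
  2   1   1   2   4   7  11  16
  3   1   2   4   0   7  18  34
  4   1   3   0   0   7  25  59

59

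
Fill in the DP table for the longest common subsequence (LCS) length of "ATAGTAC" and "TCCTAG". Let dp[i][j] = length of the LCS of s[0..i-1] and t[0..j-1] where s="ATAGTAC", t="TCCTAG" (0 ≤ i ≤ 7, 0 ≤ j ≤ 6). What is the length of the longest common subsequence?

3

   ''  T  C  C  T  A  G
''  0  0  0  0  0  0  0
 A  0  0  0  0  0  1  1
 T  0  1  1  1  1  1  1
 A  0  1  1  1  1  2  2
 G  0  1  1  1  1  2  3
 T  0  1  1  1  2  2  3
 A  0  1  1  1  2  3  3
 C  0  1  2  2  2  3  3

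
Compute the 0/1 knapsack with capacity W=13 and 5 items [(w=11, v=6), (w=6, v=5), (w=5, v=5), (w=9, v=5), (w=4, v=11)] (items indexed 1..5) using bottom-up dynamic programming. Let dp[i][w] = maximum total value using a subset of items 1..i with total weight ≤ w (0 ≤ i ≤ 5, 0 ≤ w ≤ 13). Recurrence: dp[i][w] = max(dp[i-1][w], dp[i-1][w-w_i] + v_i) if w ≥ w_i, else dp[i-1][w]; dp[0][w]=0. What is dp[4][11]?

10

i\w   0   1   2   3   4   5   6   7   8   9  10  11  12  13
  0   0   0   0   0   0   0   0   0   0   0   0   0   0   0
  1   0   0   0   0   0   0   0   0   0   0   0   6   6   6
  2   0   0   0   0   0   0   5   5   5   5   5   6   6   6
  3   0   0   0   0   0   5   5   5   5   5   5  10  10  10
  4   0   0   0   0   0   5   5   5   5   5   5  10  10  10
  5   0   0   0   0  11  11  11  11  11  16  16  16  16  16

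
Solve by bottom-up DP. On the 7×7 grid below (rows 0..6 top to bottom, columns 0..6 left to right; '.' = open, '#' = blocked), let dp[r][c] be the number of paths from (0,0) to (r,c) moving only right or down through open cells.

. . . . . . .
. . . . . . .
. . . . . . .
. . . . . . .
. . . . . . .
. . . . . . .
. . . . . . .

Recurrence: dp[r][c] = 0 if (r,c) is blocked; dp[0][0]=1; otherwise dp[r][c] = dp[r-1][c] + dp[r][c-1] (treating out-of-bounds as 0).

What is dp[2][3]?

10

r\c   0   1   2   3   4   5   6
  0   1   1   1   1   1   1   1
  1   1   2   3   4   5   6   7
  2   1   3   6  10  15  21  28
  3   1   4  10  20  35  56  84
  4   1   5  15  35  70 126 210
  5   1   6  21  56 126 252 462
  6   1   7  28  84 210 462 924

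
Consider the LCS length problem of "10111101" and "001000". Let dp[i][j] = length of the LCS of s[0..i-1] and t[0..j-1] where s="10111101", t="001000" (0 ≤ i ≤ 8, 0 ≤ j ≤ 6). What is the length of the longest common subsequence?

3

   ''  0  0  1  0  0  0
''  0  0  0  0  0  0  0
 1  0  0  0  1  1  1  1
 0  0  1  1  1  2  2  2
 1  0  1  1  2  2  2  2
 1  0  1  1  2  2  2  2
 1  0  1  1  2  2  2  2
 1  0  1  1  2  2  2  2
 0  0  1  2  2  3  3  3
 1  0  1  2  3  3  3  3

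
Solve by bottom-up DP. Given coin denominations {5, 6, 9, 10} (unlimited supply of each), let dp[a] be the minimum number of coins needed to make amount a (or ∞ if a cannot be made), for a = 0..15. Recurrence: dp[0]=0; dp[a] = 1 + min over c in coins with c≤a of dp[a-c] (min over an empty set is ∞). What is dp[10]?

 a  0  1  2  3  4  5  6  7  8  9 10 11 12 13 14 15
dp  0  -  -  -  -  1  1  -  -  1  1  2  2  -  2  2
(- denotes ∞ / unreachable)

1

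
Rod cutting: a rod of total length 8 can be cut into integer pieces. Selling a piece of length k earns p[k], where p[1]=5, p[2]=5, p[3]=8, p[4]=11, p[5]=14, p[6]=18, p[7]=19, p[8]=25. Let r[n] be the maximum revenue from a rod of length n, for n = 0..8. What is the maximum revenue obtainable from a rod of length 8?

   n    0    1    2    3    4    5    6    7    8
r[n]    0    5   10   15   20   25   30   35   40

40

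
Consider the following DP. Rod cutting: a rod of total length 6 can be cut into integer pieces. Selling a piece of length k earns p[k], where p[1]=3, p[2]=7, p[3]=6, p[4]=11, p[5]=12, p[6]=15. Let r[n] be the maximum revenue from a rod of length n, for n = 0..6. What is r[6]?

   n    0    1    2    3    4    5    6
r[n]    0    3    7   10   14   17   21

21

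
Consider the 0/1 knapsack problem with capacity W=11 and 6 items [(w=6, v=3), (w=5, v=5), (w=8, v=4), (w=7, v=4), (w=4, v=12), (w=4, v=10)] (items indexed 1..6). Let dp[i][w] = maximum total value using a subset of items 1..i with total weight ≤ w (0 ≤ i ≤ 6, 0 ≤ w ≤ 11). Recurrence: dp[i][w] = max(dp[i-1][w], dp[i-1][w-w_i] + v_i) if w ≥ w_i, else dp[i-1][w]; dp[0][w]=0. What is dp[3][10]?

i\w   0   1   2   3   4   5   6   7   8   9  10  11
  0   0   0   0   0   0   0   0   0   0   0   0   0
  1   0   0   0   0   0   0   3   3   3   3   3   3
  2   0   0   0   0   0   5   5   5   5   5   5   8
  3   0   0   0   0   0   5   5   5   5   5   5   8
  4   0   0   0   0   0   5   5   5   5   5   5   8
  5   0   0   0   0  12  12  12  12  12  17  17  17
  6   0   0   0   0  12  12  12  12  22  22  22  22

5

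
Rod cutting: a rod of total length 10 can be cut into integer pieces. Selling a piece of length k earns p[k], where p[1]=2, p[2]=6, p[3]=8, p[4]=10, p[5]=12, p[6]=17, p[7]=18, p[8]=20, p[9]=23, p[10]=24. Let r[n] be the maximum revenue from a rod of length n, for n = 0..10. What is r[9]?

   n    0    1    2    3    4    5    6    7    8    9   10
r[n]    0    2    6    8   12   14   18   20   24   26   30

26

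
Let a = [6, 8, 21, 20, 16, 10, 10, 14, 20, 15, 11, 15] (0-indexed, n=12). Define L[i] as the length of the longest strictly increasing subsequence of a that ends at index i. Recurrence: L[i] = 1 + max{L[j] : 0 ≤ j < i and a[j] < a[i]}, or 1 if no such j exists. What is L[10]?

   i    0    1    2    3    4    5    6    7    8    9   10   11
a[i]    6    8   21   20   16   10   10   14   20   15   11   15
L[i]    1    2    3    3    3    3    3    4    5    5    4    5

4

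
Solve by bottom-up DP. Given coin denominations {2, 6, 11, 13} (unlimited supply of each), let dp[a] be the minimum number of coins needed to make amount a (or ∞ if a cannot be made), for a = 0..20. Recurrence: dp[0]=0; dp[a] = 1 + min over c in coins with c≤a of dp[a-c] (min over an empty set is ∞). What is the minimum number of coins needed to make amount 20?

 a  0  1  2  3  4  5  6  7  8  9 10 11 12 13 14 15 16 17 18 19 20
dp  0  -  1  -  2  -  1  -  2  -  3  1  2  1  3  2  4  2  3  2  4
(- denotes ∞ / unreachable)

4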